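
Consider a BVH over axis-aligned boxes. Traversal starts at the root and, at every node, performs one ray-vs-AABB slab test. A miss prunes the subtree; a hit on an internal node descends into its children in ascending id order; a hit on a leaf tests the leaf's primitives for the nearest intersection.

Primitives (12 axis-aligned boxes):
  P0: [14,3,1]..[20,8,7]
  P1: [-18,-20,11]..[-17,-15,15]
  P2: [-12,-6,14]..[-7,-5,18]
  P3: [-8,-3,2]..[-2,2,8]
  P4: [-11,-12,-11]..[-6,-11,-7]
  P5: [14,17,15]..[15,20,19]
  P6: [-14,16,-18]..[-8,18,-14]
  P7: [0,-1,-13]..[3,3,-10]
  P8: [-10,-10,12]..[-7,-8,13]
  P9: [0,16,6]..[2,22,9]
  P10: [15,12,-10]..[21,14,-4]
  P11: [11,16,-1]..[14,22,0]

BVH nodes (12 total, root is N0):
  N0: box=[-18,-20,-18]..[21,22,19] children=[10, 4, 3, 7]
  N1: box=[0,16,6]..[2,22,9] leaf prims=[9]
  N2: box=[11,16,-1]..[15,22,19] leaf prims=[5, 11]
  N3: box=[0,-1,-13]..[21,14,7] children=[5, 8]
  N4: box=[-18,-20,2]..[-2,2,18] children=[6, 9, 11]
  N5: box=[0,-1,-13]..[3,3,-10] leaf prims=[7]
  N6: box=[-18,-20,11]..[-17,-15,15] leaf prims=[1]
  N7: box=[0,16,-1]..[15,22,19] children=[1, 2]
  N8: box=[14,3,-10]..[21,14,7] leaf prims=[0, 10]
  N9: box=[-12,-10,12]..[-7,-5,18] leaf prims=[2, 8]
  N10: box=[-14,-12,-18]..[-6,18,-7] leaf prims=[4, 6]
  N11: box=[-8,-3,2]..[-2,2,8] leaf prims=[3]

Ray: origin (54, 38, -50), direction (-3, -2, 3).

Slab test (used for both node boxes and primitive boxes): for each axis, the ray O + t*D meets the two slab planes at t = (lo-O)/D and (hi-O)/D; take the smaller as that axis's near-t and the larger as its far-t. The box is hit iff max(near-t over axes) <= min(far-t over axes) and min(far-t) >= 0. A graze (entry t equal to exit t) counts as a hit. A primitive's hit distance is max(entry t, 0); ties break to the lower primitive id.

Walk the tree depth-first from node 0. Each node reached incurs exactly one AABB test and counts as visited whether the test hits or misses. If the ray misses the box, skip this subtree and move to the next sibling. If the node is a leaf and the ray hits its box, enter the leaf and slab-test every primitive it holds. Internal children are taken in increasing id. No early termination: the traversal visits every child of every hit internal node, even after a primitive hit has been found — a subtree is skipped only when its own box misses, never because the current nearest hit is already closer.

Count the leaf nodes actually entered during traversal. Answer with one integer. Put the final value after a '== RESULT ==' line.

Trace the traversal:
N0 x:[11,24] y:[8,29] z:[32/3,23] -> hit [11,23], descend [3, 4, 7, 10]
  N3 x:[11,18] y:[12,39/2] z:[37/3,19] -> hit [37/3,18], descend [5, 8]
    N5 x:[17,18] y:[35/2,39/2] z:[37/3,40/3] -> miss, prune
    N8 x:[11,40/3] y:[12,35/2] z:[40/3,19] -> hit [40/3,40/3] leaf, test {P0(miss), P10(miss)}
  N4 x:[56/3,24] y:[18,29] z:[52/3,68/3] -> hit [56/3,68/3], descend [6, 9, 11]
    N6 x:[71/3,24] y:[53/2,29] z:[61/3,65/3] -> miss, prune
    N9 x:[61/3,22] y:[43/2,24] z:[62/3,68/3] -> hit [43/2,22] leaf, test {P2@t=43/2, P8(miss)}
    N11 x:[56/3,62/3] y:[18,41/2] z:[52/3,58/3] -> hit [56/3,58/3] leaf, test {P3@t=56/3}
  N7 x:[13,18] y:[8,11] z:[49/3,23] -> miss, prune
  N10 x:[20,68/3] y:[10,25] z:[32/3,43/3] -> miss, prune

order=[0, 3, 5, 8, 4, 6, 9, 11, 7, 10]  |boxes|=10  |leaves|=3  hit=P3

== RESULT ==
3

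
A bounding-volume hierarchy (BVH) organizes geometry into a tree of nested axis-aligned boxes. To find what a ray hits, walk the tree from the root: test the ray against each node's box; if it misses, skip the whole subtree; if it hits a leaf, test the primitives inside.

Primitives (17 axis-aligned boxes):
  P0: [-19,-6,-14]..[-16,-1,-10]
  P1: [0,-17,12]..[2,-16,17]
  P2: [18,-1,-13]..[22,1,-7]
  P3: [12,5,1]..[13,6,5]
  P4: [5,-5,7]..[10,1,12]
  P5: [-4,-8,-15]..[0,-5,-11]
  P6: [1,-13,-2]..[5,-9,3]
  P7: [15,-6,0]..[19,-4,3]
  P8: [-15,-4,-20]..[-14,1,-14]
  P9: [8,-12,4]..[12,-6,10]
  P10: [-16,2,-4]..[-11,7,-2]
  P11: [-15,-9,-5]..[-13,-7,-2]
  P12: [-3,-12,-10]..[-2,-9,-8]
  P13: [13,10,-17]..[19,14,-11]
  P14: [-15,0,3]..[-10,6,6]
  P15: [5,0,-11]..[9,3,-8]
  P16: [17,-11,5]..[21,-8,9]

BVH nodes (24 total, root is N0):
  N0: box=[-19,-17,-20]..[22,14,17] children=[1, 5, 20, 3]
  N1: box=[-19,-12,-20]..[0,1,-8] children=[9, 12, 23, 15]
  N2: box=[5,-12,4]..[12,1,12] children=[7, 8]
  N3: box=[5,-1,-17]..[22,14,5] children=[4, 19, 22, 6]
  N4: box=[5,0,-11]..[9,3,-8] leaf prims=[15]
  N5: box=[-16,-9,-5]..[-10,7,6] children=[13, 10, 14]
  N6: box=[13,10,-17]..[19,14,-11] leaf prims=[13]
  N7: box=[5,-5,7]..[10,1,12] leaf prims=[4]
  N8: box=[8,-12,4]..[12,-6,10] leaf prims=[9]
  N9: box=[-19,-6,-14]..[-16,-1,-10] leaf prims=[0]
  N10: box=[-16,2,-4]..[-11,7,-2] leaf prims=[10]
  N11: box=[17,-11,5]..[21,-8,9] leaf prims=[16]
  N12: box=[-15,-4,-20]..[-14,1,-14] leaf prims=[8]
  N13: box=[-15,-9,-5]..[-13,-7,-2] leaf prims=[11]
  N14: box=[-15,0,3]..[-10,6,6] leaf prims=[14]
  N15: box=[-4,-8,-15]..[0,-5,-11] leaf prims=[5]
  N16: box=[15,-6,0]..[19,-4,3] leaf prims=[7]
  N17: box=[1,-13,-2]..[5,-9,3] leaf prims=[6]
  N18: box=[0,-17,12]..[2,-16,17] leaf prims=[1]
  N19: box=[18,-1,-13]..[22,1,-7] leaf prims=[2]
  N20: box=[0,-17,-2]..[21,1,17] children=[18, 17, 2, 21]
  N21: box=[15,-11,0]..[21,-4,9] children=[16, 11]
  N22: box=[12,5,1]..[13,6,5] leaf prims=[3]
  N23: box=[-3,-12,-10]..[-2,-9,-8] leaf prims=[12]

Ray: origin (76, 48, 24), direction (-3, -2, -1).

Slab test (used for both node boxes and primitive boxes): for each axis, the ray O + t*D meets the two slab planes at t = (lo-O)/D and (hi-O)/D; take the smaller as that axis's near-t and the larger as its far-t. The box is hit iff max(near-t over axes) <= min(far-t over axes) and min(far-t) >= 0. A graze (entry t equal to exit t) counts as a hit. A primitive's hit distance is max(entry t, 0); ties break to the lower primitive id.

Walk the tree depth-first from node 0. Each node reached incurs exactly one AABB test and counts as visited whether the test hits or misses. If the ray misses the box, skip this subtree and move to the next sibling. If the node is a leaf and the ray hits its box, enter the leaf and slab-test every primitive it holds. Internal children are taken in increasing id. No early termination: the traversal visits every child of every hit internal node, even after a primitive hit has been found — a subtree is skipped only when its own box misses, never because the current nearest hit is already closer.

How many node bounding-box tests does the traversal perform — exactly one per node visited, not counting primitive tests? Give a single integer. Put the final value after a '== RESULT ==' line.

Traverse from the root:
N0 x:[18,95/3] y:[17,65/2] z:[7,44] -> hit [18,95/3], descend [1, 3, 5, 20]
  N1 x:[76/3,95/3] y:[47/2,30] z:[32,44] -> miss, prune
  N3 x:[18,71/3] y:[17,49/2] z:[19,41] -> hit [19,71/3], descend [4, 6, 19, 22]
    N4 x:[67/3,71/3] y:[45/2,24] z:[32,35] -> miss, prune
    N6 x:[19,21] y:[17,19] z:[35,41] -> miss, prune
    N19 x:[18,58/3] y:[47/2,49/2] z:[31,37] -> miss, prune
    N22 x:[21,64/3] y:[21,43/2] z:[19,23] -> hit [21,64/3] leaf, test {P3@t=21}
  N5 x:[86/3,92/3] y:[41/2,57/2] z:[18,29] -> miss, prune
  N20 x:[55/3,76/3] y:[47/2,65/2] z:[7,26] -> hit [47/2,76/3], descend [2, 17, 18, 21]
    N2 x:[64/3,71/3] y:[47/2,30] z:[12,20] -> miss, prune
    N17 x:[71/3,25] y:[57/2,61/2] z:[21,26] -> miss, prune
    N18 x:[74/3,76/3] y:[32,65/2] z:[7,12] -> miss, prune
    N21 x:[55/3,61/3] y:[26,59/2] z:[15,24] -> miss, prune

13 AABB tests over nodes [0, 1, 3, 4, 6, 19, 22, 5, 20, 2, 17, 18, 21]; 1 leaf entered; closest P3.

== RESULT ==
13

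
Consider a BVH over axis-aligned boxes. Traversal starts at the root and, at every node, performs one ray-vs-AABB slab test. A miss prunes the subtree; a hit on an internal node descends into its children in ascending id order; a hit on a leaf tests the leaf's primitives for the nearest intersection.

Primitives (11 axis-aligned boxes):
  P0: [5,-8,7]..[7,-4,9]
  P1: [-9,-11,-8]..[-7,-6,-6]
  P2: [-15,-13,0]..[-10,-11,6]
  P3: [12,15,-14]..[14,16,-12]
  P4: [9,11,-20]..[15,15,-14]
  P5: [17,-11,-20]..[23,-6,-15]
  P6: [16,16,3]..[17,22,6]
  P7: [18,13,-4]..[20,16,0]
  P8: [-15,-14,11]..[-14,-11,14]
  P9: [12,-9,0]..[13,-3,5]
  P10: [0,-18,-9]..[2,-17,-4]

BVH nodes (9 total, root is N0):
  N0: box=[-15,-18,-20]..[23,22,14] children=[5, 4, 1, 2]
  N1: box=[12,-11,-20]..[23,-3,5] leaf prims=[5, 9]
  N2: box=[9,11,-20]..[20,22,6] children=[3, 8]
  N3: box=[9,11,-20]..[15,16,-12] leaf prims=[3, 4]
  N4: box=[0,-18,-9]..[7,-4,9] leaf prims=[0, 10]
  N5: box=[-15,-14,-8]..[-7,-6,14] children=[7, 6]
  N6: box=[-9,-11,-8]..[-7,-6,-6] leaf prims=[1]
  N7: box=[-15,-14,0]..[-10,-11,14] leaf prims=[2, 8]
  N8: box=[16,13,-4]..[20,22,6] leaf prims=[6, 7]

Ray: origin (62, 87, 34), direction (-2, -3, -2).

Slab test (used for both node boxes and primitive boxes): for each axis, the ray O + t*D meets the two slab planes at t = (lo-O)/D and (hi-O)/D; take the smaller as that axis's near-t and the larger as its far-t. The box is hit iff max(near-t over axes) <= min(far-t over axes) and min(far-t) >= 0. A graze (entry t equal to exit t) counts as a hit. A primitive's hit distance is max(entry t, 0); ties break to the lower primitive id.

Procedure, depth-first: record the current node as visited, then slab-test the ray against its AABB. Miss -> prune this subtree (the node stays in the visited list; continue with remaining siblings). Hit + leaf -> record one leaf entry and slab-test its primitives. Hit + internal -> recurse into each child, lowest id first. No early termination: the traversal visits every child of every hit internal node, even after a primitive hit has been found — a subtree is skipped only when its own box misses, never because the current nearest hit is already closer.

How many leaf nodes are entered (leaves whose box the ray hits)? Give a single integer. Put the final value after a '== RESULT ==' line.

Walk:
N0 x:[39/2,77/2] y:[65/3,35] z:[10,27] -> hit [65/3,27], descend [1, 2, 4, 5]
  N1 x:[39/2,25] y:[30,98/3] z:[29/2,27] -> miss, prune
  N2 x:[21,53/2] y:[65/3,76/3] z:[14,27] -> hit [65/3,76/3], descend [3, 8]
    N3 x:[47/2,53/2] y:[71/3,76/3] z:[23,27] -> hit [71/3,76/3] leaf, test {P3@t=24, P4@t=24}
    N8 x:[21,23] y:[65/3,74/3] z:[14,19] -> miss, prune
  N4 x:[55/2,31] y:[91/3,35] z:[25/2,43/2] -> miss, prune
  N5 x:[69/2,77/2] y:[31,101/3] z:[10,21] -> miss, prune

7 AABB tests over nodes [0, 1, 2, 3, 8, 4, 5]; 1 leaf entered; closest P3.

== RESULT ==
1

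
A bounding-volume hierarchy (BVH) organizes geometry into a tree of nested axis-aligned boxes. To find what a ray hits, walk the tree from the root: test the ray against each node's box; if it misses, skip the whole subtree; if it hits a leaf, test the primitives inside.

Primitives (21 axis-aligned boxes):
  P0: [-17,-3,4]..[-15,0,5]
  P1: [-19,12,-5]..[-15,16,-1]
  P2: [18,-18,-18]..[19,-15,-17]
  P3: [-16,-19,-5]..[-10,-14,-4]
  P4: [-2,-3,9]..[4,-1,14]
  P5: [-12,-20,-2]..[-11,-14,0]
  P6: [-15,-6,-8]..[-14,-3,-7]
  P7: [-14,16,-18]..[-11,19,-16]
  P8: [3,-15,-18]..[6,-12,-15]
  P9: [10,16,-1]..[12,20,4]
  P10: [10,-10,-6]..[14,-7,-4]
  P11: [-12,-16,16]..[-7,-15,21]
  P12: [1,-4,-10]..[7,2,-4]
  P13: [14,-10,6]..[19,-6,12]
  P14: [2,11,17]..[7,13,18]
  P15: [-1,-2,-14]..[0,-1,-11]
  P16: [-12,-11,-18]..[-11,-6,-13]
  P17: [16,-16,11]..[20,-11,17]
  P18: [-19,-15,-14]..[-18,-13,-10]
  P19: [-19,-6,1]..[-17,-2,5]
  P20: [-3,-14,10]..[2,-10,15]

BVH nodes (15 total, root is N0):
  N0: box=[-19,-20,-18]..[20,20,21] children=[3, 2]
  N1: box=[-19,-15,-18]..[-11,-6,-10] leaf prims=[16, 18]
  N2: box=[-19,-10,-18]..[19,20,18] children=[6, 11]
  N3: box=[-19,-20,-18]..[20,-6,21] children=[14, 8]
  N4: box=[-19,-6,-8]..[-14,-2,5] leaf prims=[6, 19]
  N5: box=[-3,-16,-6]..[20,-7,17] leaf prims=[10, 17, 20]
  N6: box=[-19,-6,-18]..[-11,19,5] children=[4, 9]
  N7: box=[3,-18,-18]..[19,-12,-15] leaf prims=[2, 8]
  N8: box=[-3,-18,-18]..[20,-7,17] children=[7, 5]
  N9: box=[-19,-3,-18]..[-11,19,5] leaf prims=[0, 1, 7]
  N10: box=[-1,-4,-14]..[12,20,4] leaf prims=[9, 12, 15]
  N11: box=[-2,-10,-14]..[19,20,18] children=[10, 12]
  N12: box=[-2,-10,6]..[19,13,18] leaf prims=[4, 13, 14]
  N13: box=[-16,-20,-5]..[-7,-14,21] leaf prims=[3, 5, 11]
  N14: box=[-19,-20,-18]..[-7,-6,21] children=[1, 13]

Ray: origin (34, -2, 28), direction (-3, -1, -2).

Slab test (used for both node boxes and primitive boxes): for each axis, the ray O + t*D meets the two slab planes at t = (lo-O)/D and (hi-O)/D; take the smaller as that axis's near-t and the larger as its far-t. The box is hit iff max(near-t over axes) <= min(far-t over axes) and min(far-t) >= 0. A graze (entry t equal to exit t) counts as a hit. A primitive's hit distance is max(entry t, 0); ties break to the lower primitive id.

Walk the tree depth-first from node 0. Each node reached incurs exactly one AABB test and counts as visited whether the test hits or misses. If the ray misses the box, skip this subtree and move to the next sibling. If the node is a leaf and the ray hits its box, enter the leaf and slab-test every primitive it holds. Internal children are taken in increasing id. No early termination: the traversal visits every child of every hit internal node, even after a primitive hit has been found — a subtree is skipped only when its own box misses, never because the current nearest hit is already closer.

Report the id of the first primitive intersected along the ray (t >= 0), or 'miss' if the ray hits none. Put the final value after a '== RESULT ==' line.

Traverse from the root:
N0 x:[14/3,53/3] y:[-22,18] z:[7/2,23] -> hit [14/3,53/3], descend [2, 3]
  N2 x:[5,53/3] y:[-22,8] z:[5,23] -> hit [5,8], descend [6, 11]
    N6 x:[15,53/3] y:[-21,4] z:[23/2,23] -> miss, prune
    N11 x:[5,12] y:[-22,8] z:[5,21] -> hit [5,8], descend [10, 12]
      N10 x:[22/3,35/3] y:[-22,2] z:[12,21] -> miss, prune
      N12 x:[5,12] y:[-15,8] z:[5,11] -> hit [5,8] leaf, test {P4(miss), P13(miss), P14(miss)}
  N3 x:[14/3,53/3] y:[4,18] z:[7/2,23] -> hit [14/3,53/3], descend [8, 14]
    N8 x:[14/3,37/3] y:[5,16] z:[11/2,23] -> hit [11/2,37/3], descend [5, 7]
      N5 x:[14/3,37/3] y:[5,14] z:[11/2,17] -> hit [11/2,37/3] leaf, test {P10(miss), P17(miss), P20(miss)}
      N7 x:[5,31/3] y:[10,16] z:[43/2,23] -> miss, prune
    N14 x:[41/3,53/3] y:[4,18] z:[7/2,23] -> hit [41/3,53/3], descend [1, 13]
      N1 x:[15,53/3] y:[4,13] z:[19,23] -> miss, prune
      N13 x:[41/3,50/3] y:[12,18] z:[7/2,33/2] -> hit [41/3,33/2] leaf, test {P3@t=16, P5@t=15, P11(miss)}

13 AABB tests over nodes [0, 2, 6, 11, 10, 12, 3, 8, 5, 7, 14, 1, 13]; 3 leaves entered; closest P5.

== RESULT ==
5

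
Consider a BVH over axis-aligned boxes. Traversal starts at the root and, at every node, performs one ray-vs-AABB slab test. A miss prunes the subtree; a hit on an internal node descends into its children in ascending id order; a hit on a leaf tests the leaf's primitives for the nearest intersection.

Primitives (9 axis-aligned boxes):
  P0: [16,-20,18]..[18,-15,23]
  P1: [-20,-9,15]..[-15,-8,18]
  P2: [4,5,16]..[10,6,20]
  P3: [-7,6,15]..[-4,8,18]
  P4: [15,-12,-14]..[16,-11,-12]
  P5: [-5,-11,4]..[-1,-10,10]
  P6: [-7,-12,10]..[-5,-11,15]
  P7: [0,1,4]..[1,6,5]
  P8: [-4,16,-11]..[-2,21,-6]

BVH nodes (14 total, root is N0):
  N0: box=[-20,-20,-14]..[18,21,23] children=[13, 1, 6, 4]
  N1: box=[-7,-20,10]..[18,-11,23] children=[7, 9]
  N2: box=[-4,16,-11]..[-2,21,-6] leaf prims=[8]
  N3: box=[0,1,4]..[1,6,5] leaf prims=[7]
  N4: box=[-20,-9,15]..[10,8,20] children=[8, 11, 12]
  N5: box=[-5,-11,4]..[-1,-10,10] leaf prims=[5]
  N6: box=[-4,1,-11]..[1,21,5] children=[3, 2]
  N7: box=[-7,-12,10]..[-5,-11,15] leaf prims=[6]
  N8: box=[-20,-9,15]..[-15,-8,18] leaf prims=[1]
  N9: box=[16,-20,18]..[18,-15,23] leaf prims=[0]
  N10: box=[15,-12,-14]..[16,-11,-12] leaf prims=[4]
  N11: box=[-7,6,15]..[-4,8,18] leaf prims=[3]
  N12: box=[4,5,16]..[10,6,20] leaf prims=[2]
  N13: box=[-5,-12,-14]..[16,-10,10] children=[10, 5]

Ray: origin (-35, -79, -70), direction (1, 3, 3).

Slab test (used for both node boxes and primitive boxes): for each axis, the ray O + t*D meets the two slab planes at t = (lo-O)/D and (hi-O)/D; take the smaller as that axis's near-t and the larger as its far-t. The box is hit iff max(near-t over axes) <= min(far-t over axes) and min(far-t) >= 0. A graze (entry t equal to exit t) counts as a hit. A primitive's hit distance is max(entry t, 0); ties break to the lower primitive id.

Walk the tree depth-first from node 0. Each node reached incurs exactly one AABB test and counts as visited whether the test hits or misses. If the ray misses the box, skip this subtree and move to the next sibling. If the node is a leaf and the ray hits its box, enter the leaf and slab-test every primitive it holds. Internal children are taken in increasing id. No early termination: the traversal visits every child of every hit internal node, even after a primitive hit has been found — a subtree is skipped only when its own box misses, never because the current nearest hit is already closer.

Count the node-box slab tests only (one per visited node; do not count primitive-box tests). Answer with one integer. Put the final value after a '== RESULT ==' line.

Traverse from the root:
N0 x:[15,53] y:[59/3,100/3] z:[56/3,31] -> hit [59/3,31], descend [1, 4, 6, 13]
  N1 x:[28,53] y:[59/3,68/3] z:[80/3,31] -> miss, prune
  N4 x:[15,45] y:[70/3,29] z:[85/3,30] -> hit [85/3,29], descend [8, 11, 12]
    N8 x:[15,20] y:[70/3,71/3] z:[85/3,88/3] -> miss, prune
    N11 x:[28,31] y:[85/3,29] z:[85/3,88/3] -> hit [85/3,29] leaf, test {P3@t=85/3}
    N12 x:[39,45] y:[28,85/3] z:[86/3,30] -> miss, prune
  N6 x:[31,36] y:[80/3,100/3] z:[59/3,25] -> miss, prune
  N13 x:[30,51] y:[67/3,23] z:[56/3,80/3] -> miss, prune

order=[0, 1, 4, 8, 11, 12, 6, 13]  |boxes|=8  |leaves|=1  hit=P3

== RESULT ==
8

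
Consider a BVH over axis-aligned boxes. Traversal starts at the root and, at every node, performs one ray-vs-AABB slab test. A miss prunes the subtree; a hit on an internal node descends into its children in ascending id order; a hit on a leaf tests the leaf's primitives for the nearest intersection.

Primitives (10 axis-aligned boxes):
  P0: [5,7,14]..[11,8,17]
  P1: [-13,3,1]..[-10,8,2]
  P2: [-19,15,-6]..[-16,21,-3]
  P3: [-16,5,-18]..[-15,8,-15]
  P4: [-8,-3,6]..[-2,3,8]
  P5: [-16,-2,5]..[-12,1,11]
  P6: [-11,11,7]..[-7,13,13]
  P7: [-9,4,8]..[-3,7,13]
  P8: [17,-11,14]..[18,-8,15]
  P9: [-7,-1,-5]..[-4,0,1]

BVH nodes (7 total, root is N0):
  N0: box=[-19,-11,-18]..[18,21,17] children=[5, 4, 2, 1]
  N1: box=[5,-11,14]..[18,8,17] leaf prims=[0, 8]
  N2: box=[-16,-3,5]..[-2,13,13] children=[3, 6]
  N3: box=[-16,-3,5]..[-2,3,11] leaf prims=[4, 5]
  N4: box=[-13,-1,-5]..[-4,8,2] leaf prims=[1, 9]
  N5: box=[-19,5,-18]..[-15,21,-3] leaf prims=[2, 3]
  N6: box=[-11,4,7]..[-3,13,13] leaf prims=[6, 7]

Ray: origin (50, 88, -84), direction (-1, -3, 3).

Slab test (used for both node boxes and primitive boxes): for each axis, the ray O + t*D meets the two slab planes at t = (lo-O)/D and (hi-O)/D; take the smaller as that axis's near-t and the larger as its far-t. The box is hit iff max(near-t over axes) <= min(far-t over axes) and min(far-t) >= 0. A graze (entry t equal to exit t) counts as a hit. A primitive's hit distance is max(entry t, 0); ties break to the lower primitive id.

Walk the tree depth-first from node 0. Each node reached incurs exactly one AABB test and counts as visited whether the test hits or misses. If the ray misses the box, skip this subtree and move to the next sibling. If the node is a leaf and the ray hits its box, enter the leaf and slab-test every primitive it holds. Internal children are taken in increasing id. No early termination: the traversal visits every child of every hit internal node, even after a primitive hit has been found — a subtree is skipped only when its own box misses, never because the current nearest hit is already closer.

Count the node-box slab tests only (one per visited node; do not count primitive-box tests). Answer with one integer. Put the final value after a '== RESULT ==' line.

Walk:
N0 x:[32,69] y:[67/3,33] z:[22,101/3] -> hit [32,33], descend [1, 2, 4, 5]
  N1 x:[32,45] y:[80/3,33] z:[98/3,101/3] -> hit [98/3,33] leaf, test {P0(miss), P8@t=98/3}
  N2 x:[52,66] y:[25,91/3] z:[89/3,97/3] -> miss, prune
  N4 x:[54,63] y:[80/3,89/3] z:[79/3,86/3] -> miss, prune
  N5 x:[65,69] y:[67/3,83/3] z:[22,27] -> miss, prune

order=[0, 1, 2, 4, 5]  |boxes|=5  |leaves|=1  hit=P8

== RESULT ==
5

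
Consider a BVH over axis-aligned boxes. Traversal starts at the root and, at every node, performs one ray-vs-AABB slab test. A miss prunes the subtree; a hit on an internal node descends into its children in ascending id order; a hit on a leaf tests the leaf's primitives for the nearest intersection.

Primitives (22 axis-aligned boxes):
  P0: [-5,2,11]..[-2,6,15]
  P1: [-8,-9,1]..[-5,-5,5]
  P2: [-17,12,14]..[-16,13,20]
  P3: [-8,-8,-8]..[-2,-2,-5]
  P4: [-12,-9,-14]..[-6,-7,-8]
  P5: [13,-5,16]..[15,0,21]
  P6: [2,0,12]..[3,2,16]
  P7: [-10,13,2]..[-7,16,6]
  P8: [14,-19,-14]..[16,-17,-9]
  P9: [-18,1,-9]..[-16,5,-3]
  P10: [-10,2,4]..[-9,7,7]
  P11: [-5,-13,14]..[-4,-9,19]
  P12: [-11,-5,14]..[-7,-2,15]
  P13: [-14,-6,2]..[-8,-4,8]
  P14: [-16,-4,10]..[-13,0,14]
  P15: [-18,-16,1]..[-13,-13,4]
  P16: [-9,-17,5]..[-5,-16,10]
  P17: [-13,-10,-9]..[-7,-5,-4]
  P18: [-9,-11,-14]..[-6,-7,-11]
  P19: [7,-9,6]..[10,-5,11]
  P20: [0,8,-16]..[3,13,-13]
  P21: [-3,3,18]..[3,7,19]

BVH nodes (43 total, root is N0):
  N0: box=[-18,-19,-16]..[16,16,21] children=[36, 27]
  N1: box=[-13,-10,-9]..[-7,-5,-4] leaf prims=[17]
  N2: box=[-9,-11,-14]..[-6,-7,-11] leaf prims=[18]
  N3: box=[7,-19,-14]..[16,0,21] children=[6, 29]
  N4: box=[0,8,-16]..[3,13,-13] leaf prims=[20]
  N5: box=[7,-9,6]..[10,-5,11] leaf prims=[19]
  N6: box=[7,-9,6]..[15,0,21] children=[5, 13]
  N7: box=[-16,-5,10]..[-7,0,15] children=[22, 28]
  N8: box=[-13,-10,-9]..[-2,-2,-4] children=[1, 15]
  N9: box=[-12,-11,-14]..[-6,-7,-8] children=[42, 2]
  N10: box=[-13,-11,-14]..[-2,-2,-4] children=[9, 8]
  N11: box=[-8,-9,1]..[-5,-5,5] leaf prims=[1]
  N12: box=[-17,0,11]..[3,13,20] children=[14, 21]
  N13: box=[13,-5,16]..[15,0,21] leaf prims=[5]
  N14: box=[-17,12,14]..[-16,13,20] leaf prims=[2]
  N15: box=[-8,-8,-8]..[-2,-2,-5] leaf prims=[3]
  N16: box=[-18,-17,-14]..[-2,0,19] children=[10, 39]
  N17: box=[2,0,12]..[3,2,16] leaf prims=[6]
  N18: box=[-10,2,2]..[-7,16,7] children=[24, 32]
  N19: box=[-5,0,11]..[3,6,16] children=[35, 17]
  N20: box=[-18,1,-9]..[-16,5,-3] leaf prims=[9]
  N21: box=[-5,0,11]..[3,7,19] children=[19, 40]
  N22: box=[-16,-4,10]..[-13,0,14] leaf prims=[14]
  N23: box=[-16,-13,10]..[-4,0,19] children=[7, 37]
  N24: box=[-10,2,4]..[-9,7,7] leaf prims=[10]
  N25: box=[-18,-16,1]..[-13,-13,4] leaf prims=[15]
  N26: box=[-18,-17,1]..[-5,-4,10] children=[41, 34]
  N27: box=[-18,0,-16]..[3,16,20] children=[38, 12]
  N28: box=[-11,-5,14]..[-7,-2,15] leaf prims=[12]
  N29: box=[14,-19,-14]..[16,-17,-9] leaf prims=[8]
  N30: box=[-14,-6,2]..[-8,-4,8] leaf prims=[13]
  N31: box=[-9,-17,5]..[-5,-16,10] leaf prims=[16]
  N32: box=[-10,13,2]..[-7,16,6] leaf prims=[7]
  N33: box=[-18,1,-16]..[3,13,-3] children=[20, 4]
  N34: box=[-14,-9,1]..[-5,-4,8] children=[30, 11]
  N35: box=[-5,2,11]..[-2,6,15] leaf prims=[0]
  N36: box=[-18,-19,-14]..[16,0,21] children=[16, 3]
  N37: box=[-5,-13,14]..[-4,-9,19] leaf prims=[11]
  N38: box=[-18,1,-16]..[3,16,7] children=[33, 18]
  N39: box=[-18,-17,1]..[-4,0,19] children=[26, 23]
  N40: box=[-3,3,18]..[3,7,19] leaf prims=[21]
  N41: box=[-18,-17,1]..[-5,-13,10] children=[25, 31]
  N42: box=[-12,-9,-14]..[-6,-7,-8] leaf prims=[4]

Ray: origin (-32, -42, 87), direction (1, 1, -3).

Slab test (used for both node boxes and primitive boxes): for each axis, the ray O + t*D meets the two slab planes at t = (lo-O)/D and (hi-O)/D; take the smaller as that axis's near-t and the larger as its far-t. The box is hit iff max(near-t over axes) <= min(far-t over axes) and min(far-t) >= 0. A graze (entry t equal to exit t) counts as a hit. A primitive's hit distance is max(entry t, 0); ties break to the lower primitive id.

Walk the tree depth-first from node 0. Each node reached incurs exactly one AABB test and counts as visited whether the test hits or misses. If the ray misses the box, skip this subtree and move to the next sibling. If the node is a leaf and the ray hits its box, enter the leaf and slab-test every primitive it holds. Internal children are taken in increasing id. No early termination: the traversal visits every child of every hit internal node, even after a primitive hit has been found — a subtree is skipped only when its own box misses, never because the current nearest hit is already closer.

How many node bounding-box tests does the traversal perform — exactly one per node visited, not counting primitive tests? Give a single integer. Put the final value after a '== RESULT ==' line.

Walk:
N0 x:[14,48] y:[23,58] z:[22,103/3] -> hit [23,103/3], descend [27, 36]
  N27 x:[14,35] y:[42,58] z:[67/3,103/3] -> miss, prune
  N36 x:[14,48] y:[23,42] z:[22,101/3] -> hit [23,101/3], descend [3, 16]
    N3 x:[39,48] y:[23,42] z:[22,101/3] -> miss, prune
    N16 x:[14,30] y:[25,42] z:[68/3,101/3] -> hit [25,30], descend [10, 39]
      N10 x:[19,30] y:[31,40] z:[91/3,101/3] -> miss, prune
      N39 x:[14,28] y:[25,42] z:[68/3,86/3] -> hit [25,28], descend [23, 26]
        N23 x:[16,28] y:[29,42] z:[68/3,77/3] -> miss, prune
        N26 x:[14,27] y:[25,38] z:[77/3,86/3] -> hit [77/3,27], descend [34, 41]
          N34 x:[18,27] y:[33,38] z:[79/3,86/3] -> miss, prune
          N41 x:[14,27] y:[25,29] z:[77/3,86/3] -> hit [77/3,27], descend [25, 31]
            N25 x:[14,19] y:[26,29] z:[83/3,86/3] -> miss, prune
            N31 x:[23,27] y:[25,26] z:[77/3,82/3] -> hit [77/3,26] leaf, test {P16@t=77/3}

order=[0, 27, 36, 3, 16, 10, 39, 23, 26, 34, 41, 25, 31]  |boxes|=13  |leaves|=1  hit=P16

== RESULT ==
13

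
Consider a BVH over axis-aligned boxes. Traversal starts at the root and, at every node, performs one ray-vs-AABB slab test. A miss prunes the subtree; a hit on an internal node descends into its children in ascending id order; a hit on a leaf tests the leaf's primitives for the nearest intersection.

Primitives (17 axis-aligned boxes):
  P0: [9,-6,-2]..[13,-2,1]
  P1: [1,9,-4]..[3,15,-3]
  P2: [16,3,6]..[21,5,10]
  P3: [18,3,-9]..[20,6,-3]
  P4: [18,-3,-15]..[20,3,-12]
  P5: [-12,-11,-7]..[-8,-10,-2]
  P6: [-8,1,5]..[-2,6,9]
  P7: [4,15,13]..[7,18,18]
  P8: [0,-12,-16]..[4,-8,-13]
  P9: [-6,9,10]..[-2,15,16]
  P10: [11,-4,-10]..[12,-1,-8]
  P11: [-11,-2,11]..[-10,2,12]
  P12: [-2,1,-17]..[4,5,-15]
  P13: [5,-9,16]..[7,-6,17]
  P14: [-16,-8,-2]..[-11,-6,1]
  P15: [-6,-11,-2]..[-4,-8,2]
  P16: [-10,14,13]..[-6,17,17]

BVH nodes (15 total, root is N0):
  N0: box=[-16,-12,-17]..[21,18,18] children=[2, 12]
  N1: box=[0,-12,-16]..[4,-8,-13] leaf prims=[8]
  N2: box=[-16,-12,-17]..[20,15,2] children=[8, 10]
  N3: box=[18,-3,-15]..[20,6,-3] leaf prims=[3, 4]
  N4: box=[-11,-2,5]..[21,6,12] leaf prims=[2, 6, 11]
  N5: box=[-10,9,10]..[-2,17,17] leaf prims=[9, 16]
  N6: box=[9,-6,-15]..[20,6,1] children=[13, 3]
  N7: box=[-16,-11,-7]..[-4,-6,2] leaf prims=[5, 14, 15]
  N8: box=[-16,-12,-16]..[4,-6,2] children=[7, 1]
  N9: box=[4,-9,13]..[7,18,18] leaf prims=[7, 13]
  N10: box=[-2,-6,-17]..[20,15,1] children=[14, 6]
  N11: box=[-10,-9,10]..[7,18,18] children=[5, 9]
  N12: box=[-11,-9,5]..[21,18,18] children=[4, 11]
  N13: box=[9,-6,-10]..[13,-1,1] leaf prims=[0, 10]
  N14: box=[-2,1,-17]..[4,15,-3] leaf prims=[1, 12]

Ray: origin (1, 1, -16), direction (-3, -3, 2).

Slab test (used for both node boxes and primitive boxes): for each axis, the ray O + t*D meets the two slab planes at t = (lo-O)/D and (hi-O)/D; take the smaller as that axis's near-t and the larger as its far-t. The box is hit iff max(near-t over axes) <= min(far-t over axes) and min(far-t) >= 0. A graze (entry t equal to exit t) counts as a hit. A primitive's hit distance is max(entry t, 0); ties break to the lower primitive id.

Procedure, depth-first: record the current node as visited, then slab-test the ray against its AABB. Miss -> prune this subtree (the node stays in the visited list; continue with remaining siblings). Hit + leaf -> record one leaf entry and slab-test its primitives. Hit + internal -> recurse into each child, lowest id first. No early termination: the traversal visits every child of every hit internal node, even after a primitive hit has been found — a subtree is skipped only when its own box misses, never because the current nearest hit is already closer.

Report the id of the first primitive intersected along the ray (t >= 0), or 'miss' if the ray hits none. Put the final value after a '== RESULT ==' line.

Trace the traversal:
N0 x:[-20/3,17/3] y:[-17/3,13/3] z:[-1/2,17] -> hit [-1/2,13/3], descend [2, 12]
  N2 x:[-19/3,17/3] y:[-14/3,13/3] z:[-1/2,9] -> hit [-1/2,13/3], descend [8, 10]
    N8 x:[-1,17/3] y:[7/3,13/3] z:[0,9] -> hit [7/3,13/3], descend [1, 7]
      N1 x:[-1,1/3] y:[3,13/3] z:[0,3/2] -> miss, prune
      N7 x:[5/3,17/3] y:[7/3,4] z:[9/2,9] -> miss, prune
    N10 x:[-19/3,1] y:[-14/3,7/3] z:[-1/2,17/2] -> hit [-1/2,1], descend [6, 14]
      N6 x:[-19/3,-8/3] y:[-5/3,7/3] z:[1/2,17/2] -> miss, prune
      N14 x:[-1,1] y:[-14/3,0] z:[-1/2,13/2] -> hit [-1/2,0] leaf, test {P1(miss), P12@t=0}
  N12 x:[-20/3,4] y:[-17/3,10/3] z:[21/2,17] -> miss, prune

9 AABB tests over nodes [0, 2, 8, 1, 7, 10, 6, 14, 12]; 1 leaf entered; closest P12.

== RESULT ==
12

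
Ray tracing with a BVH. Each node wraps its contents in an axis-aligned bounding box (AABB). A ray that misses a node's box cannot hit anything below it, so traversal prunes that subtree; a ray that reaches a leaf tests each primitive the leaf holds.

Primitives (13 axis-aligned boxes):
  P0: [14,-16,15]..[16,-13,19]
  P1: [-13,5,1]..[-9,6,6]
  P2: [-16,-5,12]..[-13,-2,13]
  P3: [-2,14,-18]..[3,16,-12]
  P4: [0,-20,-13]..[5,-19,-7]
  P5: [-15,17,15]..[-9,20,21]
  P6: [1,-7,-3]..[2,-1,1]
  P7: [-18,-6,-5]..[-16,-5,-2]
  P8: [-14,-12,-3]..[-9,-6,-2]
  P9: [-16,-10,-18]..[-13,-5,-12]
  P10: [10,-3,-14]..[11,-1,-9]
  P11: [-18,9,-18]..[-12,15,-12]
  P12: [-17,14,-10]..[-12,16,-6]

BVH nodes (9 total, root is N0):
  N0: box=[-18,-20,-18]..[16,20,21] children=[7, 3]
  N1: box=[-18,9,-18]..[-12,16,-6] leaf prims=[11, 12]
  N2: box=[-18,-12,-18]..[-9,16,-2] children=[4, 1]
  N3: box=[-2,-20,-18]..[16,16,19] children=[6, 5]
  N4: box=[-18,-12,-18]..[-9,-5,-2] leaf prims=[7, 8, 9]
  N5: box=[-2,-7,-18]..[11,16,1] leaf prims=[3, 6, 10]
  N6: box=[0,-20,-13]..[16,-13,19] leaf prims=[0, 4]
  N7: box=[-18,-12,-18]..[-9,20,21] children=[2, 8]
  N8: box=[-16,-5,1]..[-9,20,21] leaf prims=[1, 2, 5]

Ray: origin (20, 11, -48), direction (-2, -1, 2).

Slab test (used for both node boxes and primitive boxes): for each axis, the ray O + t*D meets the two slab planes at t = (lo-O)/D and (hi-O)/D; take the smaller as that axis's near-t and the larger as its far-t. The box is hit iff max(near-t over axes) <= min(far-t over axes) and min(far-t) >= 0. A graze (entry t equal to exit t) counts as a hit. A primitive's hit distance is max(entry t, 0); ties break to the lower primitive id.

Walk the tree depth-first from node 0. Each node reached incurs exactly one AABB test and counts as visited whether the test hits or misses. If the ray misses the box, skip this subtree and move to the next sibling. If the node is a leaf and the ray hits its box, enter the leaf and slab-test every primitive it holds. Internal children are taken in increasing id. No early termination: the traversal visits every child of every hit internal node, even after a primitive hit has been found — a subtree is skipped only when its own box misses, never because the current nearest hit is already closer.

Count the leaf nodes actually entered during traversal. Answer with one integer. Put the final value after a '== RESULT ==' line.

Trace the traversal:
N0 x:[2,19] y:[-9,31] z:[15,69/2] -> hit [15,19], descend [3, 7]
  N3 x:[2,11] y:[-5,31] z:[15,67/2] -> miss, prune
  N7 x:[29/2,19] y:[-9,23] z:[15,69/2] -> hit [15,19], descend [2, 8]
    N2 x:[29/2,19] y:[-5,23] z:[15,23] -> hit [15,19], descend [1, 4]
      N1 x:[16,19] y:[-5,2] z:[15,21] -> miss, prune
      N4 x:[29/2,19] y:[16,23] z:[15,23] -> hit [16,19] leaf, test {P7(miss), P8(miss), P9@t=33/2}
    N8 x:[29/2,18] y:[-9,16] z:[49/2,69/2] -> miss, prune

7 AABB tests over nodes [0, 3, 7, 2, 1, 4, 8]; 1 leaf entered; closest P9.

== RESULT ==
1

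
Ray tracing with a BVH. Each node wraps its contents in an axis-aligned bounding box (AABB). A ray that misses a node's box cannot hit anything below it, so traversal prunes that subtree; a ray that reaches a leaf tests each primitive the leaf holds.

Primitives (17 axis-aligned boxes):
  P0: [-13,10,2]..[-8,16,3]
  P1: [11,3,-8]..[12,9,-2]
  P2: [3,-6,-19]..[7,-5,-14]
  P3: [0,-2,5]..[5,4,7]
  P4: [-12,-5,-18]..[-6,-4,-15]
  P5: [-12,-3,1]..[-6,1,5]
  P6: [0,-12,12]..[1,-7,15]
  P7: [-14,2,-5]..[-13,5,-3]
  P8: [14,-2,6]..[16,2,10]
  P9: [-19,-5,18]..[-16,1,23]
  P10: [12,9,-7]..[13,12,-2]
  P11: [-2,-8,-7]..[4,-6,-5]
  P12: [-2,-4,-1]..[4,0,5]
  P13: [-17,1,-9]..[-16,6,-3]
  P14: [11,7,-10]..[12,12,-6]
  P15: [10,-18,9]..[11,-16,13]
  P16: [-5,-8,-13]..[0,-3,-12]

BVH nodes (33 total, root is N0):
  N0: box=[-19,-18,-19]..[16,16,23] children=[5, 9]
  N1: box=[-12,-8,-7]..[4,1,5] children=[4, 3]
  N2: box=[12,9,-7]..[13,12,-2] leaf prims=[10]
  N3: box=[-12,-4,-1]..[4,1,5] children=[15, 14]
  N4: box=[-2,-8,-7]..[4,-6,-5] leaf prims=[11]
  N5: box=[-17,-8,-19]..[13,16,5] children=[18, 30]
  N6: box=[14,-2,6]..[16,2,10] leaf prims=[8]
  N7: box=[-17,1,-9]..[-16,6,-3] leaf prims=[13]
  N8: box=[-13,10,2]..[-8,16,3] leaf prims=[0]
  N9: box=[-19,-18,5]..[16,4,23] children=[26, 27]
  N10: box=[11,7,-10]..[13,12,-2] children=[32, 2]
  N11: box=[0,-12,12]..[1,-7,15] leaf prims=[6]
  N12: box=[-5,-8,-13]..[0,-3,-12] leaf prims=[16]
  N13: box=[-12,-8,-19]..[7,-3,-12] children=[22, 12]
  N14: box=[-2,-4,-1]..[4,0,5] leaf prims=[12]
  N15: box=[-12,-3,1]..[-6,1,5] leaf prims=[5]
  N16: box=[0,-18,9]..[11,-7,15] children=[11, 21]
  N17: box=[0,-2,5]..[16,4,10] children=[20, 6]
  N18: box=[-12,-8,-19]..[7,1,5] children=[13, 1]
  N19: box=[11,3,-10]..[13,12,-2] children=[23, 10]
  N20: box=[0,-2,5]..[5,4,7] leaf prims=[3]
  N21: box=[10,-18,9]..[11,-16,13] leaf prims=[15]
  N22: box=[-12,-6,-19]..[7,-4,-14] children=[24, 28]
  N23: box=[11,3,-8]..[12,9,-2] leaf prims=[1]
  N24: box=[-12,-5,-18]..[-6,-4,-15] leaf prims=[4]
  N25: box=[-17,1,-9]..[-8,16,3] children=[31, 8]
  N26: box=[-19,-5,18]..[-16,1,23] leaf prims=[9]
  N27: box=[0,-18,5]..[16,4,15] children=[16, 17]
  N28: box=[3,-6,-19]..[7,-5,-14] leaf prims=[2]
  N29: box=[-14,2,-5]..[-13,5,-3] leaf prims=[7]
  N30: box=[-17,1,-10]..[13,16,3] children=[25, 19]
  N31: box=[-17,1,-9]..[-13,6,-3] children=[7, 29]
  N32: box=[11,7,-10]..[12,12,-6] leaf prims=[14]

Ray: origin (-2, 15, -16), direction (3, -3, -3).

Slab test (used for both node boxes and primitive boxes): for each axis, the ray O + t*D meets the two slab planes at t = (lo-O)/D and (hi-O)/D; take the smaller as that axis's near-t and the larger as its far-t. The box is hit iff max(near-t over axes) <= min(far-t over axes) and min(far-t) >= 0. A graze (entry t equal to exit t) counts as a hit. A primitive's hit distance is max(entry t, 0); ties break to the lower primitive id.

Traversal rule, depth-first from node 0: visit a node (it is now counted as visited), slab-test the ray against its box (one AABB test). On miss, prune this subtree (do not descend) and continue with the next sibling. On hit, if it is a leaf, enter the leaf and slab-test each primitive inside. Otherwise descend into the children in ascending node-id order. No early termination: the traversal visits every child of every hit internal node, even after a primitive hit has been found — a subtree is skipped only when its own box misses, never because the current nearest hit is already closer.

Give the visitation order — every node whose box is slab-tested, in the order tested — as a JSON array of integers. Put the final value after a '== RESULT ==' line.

Walk:
N0 x:[-17/3,6] y:[-1/3,11] z:[-13,1] -> hit [-1/3,1], descend [5, 9]
  N5 x:[-5,5] y:[-1/3,23/3] z:[-7,1] -> hit [-1/3,1], descend [18, 30]
    N18 x:[-10/3,3] y:[14/3,23/3] z:[-7,1] -> miss, prune
    N30 x:[-5,5] y:[-1/3,14/3] z:[-19/3,-2] -> miss, prune
  N9 x:[-17/3,6] y:[11/3,11] z:[-13,-7] -> miss, prune

order=[0, 5, 18, 30, 9]  |boxes|=5  |leaves|=0  hit=miss

== RESULT ==
[0, 5, 18, 30, 9]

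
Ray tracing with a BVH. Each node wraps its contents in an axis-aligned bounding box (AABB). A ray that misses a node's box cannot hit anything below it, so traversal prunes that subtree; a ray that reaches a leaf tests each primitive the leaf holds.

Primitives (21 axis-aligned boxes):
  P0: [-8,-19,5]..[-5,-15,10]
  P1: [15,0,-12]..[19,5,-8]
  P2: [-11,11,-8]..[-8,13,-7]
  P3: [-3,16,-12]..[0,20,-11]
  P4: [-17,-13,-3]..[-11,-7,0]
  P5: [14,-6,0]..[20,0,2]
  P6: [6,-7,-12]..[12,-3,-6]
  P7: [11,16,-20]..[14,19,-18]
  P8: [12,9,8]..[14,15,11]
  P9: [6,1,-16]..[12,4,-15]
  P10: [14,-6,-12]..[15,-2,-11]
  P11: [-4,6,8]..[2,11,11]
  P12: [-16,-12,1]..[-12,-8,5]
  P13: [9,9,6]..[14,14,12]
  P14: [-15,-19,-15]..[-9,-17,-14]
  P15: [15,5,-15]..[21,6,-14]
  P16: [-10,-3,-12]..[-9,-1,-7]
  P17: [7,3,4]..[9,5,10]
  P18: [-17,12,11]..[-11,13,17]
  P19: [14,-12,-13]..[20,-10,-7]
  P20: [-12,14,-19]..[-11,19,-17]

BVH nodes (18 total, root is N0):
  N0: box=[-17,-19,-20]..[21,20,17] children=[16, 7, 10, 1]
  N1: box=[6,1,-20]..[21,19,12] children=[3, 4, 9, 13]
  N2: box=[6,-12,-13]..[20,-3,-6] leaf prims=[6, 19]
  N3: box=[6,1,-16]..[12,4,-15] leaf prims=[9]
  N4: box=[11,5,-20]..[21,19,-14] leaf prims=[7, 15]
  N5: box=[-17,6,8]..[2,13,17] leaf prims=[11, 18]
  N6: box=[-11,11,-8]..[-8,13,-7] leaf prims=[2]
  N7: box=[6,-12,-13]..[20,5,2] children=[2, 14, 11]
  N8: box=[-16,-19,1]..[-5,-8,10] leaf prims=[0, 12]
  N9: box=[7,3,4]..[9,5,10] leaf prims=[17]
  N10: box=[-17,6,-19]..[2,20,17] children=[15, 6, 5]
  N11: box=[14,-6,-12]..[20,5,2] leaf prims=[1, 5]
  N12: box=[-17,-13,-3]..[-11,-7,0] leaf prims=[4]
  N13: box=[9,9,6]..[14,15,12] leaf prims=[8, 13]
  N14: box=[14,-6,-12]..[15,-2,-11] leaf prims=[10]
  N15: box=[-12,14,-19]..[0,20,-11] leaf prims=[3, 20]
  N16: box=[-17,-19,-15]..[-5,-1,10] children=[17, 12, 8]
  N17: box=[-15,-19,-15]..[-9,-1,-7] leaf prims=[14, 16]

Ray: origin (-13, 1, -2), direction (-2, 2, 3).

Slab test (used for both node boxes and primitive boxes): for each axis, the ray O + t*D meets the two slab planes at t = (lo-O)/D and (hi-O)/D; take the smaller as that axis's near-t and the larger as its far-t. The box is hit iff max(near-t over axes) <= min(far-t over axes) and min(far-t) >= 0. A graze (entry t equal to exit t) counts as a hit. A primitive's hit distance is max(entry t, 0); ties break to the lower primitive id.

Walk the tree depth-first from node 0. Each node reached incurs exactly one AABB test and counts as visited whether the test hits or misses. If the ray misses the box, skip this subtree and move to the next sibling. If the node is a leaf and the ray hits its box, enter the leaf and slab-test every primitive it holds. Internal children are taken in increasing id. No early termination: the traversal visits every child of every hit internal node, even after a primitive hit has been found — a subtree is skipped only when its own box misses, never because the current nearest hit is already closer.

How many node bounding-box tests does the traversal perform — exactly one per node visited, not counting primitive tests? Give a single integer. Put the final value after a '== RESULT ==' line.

Trace the traversal:
N0 x:[-17,2] y:[-10,19/2] z:[-6,19/3] -> hit [-6,2], descend [1, 7, 10, 16]
  N1 x:[-17,-19/2] y:[0,9] z:[-6,14/3] -> miss, prune
  N7 x:[-33/2,-19/2] y:[-13/2,2] z:[-11/3,4/3] -> miss, prune
  N10 x:[-15/2,2] y:[5/2,19/2] z:[-17/3,19/3] -> miss, prune
  N16 x:[-4,2] y:[-10,-1] z:[-13/3,4] -> miss, prune

Summary -> nodes [0, 1, 7, 10, 16]; box-tests=5; leaf-entries=0; first=miss

== RESULT ==
5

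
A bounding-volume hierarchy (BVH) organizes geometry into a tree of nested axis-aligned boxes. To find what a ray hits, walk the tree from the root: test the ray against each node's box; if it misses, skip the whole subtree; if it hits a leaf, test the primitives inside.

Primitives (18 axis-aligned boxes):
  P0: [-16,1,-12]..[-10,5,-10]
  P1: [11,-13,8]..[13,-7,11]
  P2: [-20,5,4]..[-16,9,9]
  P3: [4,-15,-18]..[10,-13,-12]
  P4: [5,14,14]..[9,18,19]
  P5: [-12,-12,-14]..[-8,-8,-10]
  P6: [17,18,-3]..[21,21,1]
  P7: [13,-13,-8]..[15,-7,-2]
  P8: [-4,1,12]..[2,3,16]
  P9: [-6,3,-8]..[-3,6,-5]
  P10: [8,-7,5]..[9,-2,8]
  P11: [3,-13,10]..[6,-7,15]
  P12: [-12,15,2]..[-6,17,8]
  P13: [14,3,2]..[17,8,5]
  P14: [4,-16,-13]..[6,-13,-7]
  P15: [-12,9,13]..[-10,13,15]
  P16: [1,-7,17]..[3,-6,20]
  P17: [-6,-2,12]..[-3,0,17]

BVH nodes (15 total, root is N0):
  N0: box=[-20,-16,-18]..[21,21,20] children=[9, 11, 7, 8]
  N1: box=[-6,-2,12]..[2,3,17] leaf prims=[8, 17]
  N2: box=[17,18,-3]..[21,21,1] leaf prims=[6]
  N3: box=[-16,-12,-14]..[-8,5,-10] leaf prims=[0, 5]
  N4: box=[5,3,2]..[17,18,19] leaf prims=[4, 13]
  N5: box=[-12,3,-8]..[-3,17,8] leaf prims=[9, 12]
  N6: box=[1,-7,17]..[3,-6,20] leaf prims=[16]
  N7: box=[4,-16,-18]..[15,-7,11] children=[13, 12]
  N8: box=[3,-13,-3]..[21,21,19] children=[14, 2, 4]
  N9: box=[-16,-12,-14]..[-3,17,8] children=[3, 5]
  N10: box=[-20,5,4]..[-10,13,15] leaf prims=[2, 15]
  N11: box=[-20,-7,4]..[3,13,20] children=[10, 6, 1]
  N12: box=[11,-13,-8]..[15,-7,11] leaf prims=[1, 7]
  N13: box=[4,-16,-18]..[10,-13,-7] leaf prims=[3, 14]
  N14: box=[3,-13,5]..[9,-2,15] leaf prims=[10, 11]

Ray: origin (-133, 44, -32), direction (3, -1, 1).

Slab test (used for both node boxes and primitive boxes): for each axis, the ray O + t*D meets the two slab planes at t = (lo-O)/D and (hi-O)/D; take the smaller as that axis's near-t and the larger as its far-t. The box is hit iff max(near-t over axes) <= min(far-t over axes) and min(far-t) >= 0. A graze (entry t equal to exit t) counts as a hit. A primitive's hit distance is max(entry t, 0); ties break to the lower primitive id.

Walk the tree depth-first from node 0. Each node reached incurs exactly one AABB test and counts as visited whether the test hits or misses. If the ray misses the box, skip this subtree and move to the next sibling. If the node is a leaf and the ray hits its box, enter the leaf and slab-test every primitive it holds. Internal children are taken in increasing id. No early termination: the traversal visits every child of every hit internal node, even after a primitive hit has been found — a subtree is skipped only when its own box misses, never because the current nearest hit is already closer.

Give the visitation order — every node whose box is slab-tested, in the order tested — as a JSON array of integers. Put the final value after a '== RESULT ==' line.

Walk:
N0 x:[113/3,154/3] y:[23,60] z:[14,52] -> hit [113/3,154/3], descend [7, 8, 9, 11]
  N7 x:[137/3,148/3] y:[51,60] z:[14,43] -> miss, prune
  N8 x:[136/3,154/3] y:[23,57] z:[29,51] -> hit [136/3,51], descend [2, 4, 14]
    N2 x:[50,154/3] y:[23,26] z:[29,33] -> miss, prune
    N4 x:[46,50] y:[26,41] z:[34,51] -> miss, prune
    N14 x:[136/3,142/3] y:[46,57] z:[37,47] -> hit [46,47] leaf, test {P10(miss), P11(miss)}
  N9 x:[39,130/3] y:[27,56] z:[18,40] -> hit [39,40], descend [3, 5]
    N3 x:[39,125/3] y:[39,56] z:[18,22] -> miss, prune
    N5 x:[121/3,130/3] y:[27,41] z:[24,40] -> miss, prune
  N11 x:[113/3,136/3] y:[31,51] z:[36,52] -> hit [113/3,136/3], descend [1, 6, 10]
    N1 x:[127/3,45] y:[41,46] z:[44,49] -> hit [44,45] leaf, test {P8(miss), P17(miss)}
    N6 x:[134/3,136/3] y:[50,51] z:[49,52] -> miss, prune
    N10 x:[113/3,41] y:[31,39] z:[36,47] -> hit [113/3,39] leaf, test {P2@t=113/3, P15(miss)}

13 AABB tests over nodes [0, 7, 8, 2, 4, 14, 9, 3, 5, 11, 1, 6, 10]; 3 leaves entered; closest P2.

== RESULT ==
[0, 7, 8, 2, 4, 14, 9, 3, 5, 11, 1, 6, 10]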